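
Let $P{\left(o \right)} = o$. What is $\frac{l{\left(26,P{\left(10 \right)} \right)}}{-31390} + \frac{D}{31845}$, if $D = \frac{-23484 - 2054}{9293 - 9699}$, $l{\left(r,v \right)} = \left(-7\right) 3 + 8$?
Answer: $\frac{96971573}{40584350730} \approx 0.0023894$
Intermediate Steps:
$l{\left(r,v \right)} = -13$ ($l{\left(r,v \right)} = -21 + 8 = -13$)
$D = \frac{12769}{203}$ ($D = - \frac{25538}{-406} = \left(-25538\right) \left(- \frac{1}{406}\right) = \frac{12769}{203} \approx 62.901$)
$\frac{l{\left(26,P{\left(10 \right)} \right)}}{-31390} + \frac{D}{31845} = - \frac{13}{-31390} + \frac{12769}{203 \cdot 31845} = \left(-13\right) \left(- \frac{1}{31390}\right) + \frac{12769}{203} \cdot \frac{1}{31845} = \frac{13}{31390} + \frac{12769}{6464535} = \frac{96971573}{40584350730}$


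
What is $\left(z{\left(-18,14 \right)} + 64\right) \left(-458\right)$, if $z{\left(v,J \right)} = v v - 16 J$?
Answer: $-75112$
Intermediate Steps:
$z{\left(v,J \right)} = v^{2} - 16 J$
$\left(z{\left(-18,14 \right)} + 64\right) \left(-458\right) = \left(\left(\left(-18\right)^{2} - 224\right) + 64\right) \left(-458\right) = \left(\left(324 - 224\right) + 64\right) \left(-458\right) = \left(100 + 64\right) \left(-458\right) = 164 \left(-458\right) = -75112$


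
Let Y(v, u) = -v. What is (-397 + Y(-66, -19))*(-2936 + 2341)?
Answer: 196945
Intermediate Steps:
(-397 + Y(-66, -19))*(-2936 + 2341) = (-397 - 1*(-66))*(-2936 + 2341) = (-397 + 66)*(-595) = -331*(-595) = 196945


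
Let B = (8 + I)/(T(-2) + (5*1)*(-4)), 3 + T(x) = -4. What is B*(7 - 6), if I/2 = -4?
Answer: 0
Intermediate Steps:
I = -8 (I = 2*(-4) = -8)
T(x) = -7 (T(x) = -3 - 4 = -7)
B = 0 (B = (8 - 8)/(-7 + (5*1)*(-4)) = 0/(-7 + 5*(-4)) = 0/(-7 - 20) = 0/(-27) = 0*(-1/27) = 0)
B*(7 - 6) = 0*(7 - 6) = 0*1 = 0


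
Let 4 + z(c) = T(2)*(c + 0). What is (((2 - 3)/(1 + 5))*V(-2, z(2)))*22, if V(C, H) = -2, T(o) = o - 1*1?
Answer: 22/3 ≈ 7.3333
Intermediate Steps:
T(o) = -1 + o (T(o) = o - 1 = -1 + o)
z(c) = -4 + c (z(c) = -4 + (-1 + 2)*(c + 0) = -4 + 1*c = -4 + c)
(((2 - 3)/(1 + 5))*V(-2, z(2)))*22 = (((2 - 3)/(1 + 5))*(-2))*22 = (-1/6*(-2))*22 = (-1*⅙*(-2))*22 = -⅙*(-2)*22 = (⅓)*22 = 22/3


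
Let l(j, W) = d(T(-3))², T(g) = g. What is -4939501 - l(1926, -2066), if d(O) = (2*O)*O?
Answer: -4939825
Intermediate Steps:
d(O) = 2*O²
l(j, W) = 324 (l(j, W) = (2*(-3)²)² = (2*9)² = 18² = 324)
-4939501 - l(1926, -2066) = -4939501 - 1*324 = -4939501 - 324 = -4939825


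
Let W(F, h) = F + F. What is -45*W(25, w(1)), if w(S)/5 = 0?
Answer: -2250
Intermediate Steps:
w(S) = 0 (w(S) = 5*0 = 0)
W(F, h) = 2*F
-45*W(25, w(1)) = -90*25 = -45*50 = -2250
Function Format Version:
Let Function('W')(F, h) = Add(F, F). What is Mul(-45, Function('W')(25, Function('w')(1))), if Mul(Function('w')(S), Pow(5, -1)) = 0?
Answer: -2250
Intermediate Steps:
Function('w')(S) = 0 (Function('w')(S) = Mul(5, 0) = 0)
Function('W')(F, h) = Mul(2, F)
Mul(-45, Function('W')(25, Function('w')(1))) = Mul(-45, Mul(2, 25)) = Mul(-45, 50) = -2250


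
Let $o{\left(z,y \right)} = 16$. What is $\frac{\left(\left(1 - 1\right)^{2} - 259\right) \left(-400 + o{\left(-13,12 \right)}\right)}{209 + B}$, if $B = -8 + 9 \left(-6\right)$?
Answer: $\frac{4736}{7} \approx 676.57$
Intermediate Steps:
$B = -62$ ($B = -8 - 54 = -62$)
$\frac{\left(\left(1 - 1\right)^{2} - 259\right) \left(-400 + o{\left(-13,12 \right)}\right)}{209 + B} = \frac{\left(\left(1 - 1\right)^{2} - 259\right) \left(-400 + 16\right)}{209 - 62} = \frac{\left(0^{2} - 259\right) \left(-384\right)}{147} = \left(0 - 259\right) \left(-384\right) \frac{1}{147} = \left(-259\right) \left(-384\right) \frac{1}{147} = 99456 \cdot \frac{1}{147} = \frac{4736}{7}$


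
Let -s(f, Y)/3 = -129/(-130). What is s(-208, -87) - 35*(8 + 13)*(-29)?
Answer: 2770563/130 ≈ 21312.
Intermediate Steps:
s(f, Y) = -387/130 (s(f, Y) = -(-387)/(-130) = -(-387)*(-1)/130 = -3*129/130 = -387/130)
s(-208, -87) - 35*(8 + 13)*(-29) = -387/130 - 35*(8 + 13)*(-29) = -387/130 - 35*21*(-29) = -387/130 - 735*(-29) = -387/130 + 21315 = 2770563/130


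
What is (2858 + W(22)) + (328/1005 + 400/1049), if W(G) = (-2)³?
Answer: 3005344322/1054245 ≈ 2850.7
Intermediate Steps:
W(G) = -8
(2858 + W(22)) + (328/1005 + 400/1049) = (2858 - 8) + (328/1005 + 400/1049) = 2850 + (328*(1/1005) + 400*(1/1049)) = 2850 + (328/1005 + 400/1049) = 2850 + 746072/1054245 = 3005344322/1054245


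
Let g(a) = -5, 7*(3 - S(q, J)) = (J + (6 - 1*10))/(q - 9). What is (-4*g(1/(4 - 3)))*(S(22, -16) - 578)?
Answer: -1046100/91 ≈ -11496.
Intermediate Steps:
S(q, J) = 3 - (-4 + J)/(7*(-9 + q)) (S(q, J) = 3 - (J + (6 - 1*10))/(7*(q - 9)) = 3 - (J + (6 - 10))/(7*(-9 + q)) = 3 - (J - 4)/(7*(-9 + q)) = 3 - (-4 + J)/(7*(-9 + q)))
(-4*g(1/(4 - 3)))*(S(22, -16) - 578) = (-4*(-5))*((-185 - 1*(-16) + 21*22)/(7*(-9 + 22)) - 578) = 20*((⅐)*(-185 + 16 + 462)/13 - 578) = 20*((⅐)*(1/13)*293 - 578) = 20*(293/91 - 578) = 20*(-52305/91) = -1046100/91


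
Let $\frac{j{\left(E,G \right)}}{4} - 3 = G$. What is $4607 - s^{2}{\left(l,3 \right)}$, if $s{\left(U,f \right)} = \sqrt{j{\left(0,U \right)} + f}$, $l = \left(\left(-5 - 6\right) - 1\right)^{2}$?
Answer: $4016$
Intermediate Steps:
$j{\left(E,G \right)} = 12 + 4 G$
$l = 144$ ($l = \left(\left(-5 - 6\right) - 1\right)^{2} = \left(-11 - 1\right)^{2} = \left(-12\right)^{2} = 144$)
$s{\left(U,f \right)} = \sqrt{12 + f + 4 U}$ ($s{\left(U,f \right)} = \sqrt{\left(12 + 4 U\right) + f} = \sqrt{12 + f + 4 U}$)
$4607 - s^{2}{\left(l,3 \right)} = 4607 - \left(\sqrt{12 + 3 + 4 \cdot 144}\right)^{2} = 4607 - \left(\sqrt{12 + 3 + 576}\right)^{2} = 4607 - \left(\sqrt{591}\right)^{2} = 4607 - 591 = 4016$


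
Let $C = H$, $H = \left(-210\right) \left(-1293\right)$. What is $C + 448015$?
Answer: $719545$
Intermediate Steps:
$H = 271530$
$C = 271530$
$C + 448015 = 271530 + 448015 = 719545$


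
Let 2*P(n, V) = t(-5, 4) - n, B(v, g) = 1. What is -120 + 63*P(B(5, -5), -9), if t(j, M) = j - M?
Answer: -435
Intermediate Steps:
P(n, V) = -9/2 - n/2 (P(n, V) = ((-5 - 1*4) - n)/2 = ((-5 - 4) - n)/2 = (-9 - n)/2 = -9/2 - n/2)
-120 + 63*P(B(5, -5), -9) = -120 + 63*(-9/2 - 1/2*1) = -120 + 63*(-9/2 - 1/2) = -120 + 63*(-5) = -120 - 315 = -435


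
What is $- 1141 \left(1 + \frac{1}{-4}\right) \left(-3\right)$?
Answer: $\frac{10269}{4} \approx 2567.3$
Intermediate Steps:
$- 1141 \left(1 + \frac{1}{-4}\right) \left(-3\right) = - 1141 \left(1 - \frac{1}{4}\right) \left(-3\right) = - 1141 \cdot \frac{3}{4} \left(-3\right) = \left(-1141\right) \left(- \frac{9}{4}\right) = \frac{10269}{4}$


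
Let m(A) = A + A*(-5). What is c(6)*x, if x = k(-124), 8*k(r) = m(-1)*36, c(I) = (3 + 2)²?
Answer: 450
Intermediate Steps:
c(I) = 25 (c(I) = 5² = 25)
m(A) = -4*A (m(A) = A - 5*A = -4*A)
k(r) = 18 (k(r) = (-4*(-1)*36)/8 = (4*36)/8 = (⅛)*144 = 18)
x = 18
c(6)*x = 25*18 = 450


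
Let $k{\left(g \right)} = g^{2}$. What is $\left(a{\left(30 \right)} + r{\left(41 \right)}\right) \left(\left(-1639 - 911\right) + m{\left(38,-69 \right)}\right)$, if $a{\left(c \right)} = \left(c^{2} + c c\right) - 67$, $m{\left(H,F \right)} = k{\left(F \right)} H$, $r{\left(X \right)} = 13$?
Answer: $311430528$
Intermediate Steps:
$m{\left(H,F \right)} = H F^{2}$ ($m{\left(H,F \right)} = F^{2} H = H F^{2}$)
$a{\left(c \right)} = -67 + 2 c^{2}$ ($a{\left(c \right)} = \left(c^{2} + c^{2}\right) - 67 = 2 c^{2} - 67 = -67 + 2 c^{2}$)
$\left(a{\left(30 \right)} + r{\left(41 \right)}\right) \left(\left(-1639 - 911\right) + m{\left(38,-69 \right)}\right) = \left(\left(-67 + 2 \cdot 30^{2}\right) + 13\right) \left(\left(-1639 - 911\right) + 38 \left(-69\right)^{2}\right) = \left(\left(-67 + 2 \cdot 900\right) + 13\right) \left(\left(-1639 - 911\right) + 38 \cdot 4761\right) = \left(\left(-67 + 1800\right) + 13\right) \left(-2550 + 180918\right) = \left(1733 + 13\right) 178368 = 1746 \cdot 178368 = 311430528$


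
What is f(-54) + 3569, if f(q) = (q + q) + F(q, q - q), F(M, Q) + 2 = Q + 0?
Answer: 3459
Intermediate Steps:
F(M, Q) = -2 + Q (F(M, Q) = -2 + (Q + 0) = -2 + Q)
f(q) = -2 + 2*q (f(q) = (q + q) + (-2 + (q - q)) = 2*q + (-2 + 0) = 2*q - 2 = -2 + 2*q)
f(-54) + 3569 = (-2 + 2*(-54)) + 3569 = (-2 - 108) + 3569 = -110 + 3569 = 3459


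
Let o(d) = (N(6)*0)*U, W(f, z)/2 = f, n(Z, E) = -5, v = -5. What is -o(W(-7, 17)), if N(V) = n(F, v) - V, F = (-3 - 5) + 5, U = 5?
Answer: 0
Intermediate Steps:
F = -3 (F = -8 + 5 = -3)
W(f, z) = 2*f
N(V) = -5 - V
o(d) = 0 (o(d) = ((-5 - 1*6)*0)*5 = ((-5 - 6)*0)*5 = -11*0*5 = 0*5 = 0)
-o(W(-7, 17)) = -1*0 = 0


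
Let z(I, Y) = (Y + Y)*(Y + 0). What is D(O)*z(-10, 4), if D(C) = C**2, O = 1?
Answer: 32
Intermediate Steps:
z(I, Y) = 2*Y**2 (z(I, Y) = (2*Y)*Y = 2*Y**2)
D(O)*z(-10, 4) = 1**2*(2*4**2) = 1*(2*16) = 1*32 = 32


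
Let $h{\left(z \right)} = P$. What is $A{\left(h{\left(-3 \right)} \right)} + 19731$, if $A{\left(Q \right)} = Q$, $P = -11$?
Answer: $19720$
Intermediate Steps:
$h{\left(z \right)} = -11$
$A{\left(h{\left(-3 \right)} \right)} + 19731 = -11 + 19731 = 19720$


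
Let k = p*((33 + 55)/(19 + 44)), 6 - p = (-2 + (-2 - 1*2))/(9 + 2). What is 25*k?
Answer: 1600/7 ≈ 228.57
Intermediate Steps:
p = 72/11 (p = 6 - (-2 + (-2 - 1*2))/(9 + 2) = 6 - (-2 + (-2 - 2))/11 = 6 - (-2 - 4)/11 = 6 - (-6)/11 = 6 - 1*(-6/11) = 6 + 6/11 = 72/11 ≈ 6.5455)
k = 64/7 (k = 72*((33 + 55)/(19 + 44))/11 = 72*(88/63)/11 = 72*(88*(1/63))/11 = (72/11)*(88/63) = 64/7 ≈ 9.1429)
25*k = 25*(64/7) = 1600/7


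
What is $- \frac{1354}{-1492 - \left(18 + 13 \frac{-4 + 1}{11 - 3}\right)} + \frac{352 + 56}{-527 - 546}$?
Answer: $\frac{6710008}{12919993} \approx 0.51935$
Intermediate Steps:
$- \frac{1354}{-1492 - \left(18 + 13 \frac{-4 + 1}{11 - 3}\right)} + \frac{352 + 56}{-527 - 546} = - \frac{1354}{-1492 - \left(18 + 13 \left(- \frac{3}{8}\right)\right)} + \frac{408}{-1073} = - \frac{1354}{-1492 - \left(18 + 13 \left(\left(-3\right) \frac{1}{8}\right)\right)} + 408 \left(- \frac{1}{1073}\right) = - \frac{1354}{-1492 - \frac{105}{8}} - \frac{408}{1073} = - \frac{1354}{- \frac{12041}{8}} - \frac{408}{1073} = \left(-1354\right) \left(- \frac{8}{12041}\right) - \frac{408}{1073} = \frac{10832}{12041} - \frac{408}{1073} = \frac{6710008}{12919993}$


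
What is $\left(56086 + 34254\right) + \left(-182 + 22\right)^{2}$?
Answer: $115940$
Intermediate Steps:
$\left(56086 + 34254\right) + \left(-182 + 22\right)^{2} = 90340 + \left(-160\right)^{2} = 90340 + 25600 = 115940$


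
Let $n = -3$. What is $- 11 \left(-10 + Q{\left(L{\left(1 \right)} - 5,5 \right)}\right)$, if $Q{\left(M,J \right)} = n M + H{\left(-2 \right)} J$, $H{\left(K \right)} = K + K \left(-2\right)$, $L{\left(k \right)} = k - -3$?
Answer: $-33$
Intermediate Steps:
$L{\left(k \right)} = 3 + k$ ($L{\left(k \right)} = k + 3 = 3 + k$)
$H{\left(K \right)} = - K$ ($H{\left(K \right)} = K - 2 K = - K$)
$Q{\left(M,J \right)} = - 3 M + 2 J$ ($Q{\left(M,J \right)} = - 3 M + \left(-1\right) \left(-2\right) J = - 3 M + 2 J$)
$- 11 \left(-10 + Q{\left(L{\left(1 \right)} - 5,5 \right)}\right) = - 11 \left(-10 + \left(- 3 \left(\left(3 + 1\right) - 5\right) + 2 \cdot 5\right)\right) = - 11 \left(-10 + \left(- 3 \left(4 - 5\right) + 10\right)\right) = - 11 \left(-10 + \left(\left(-3\right) \left(-1\right) + 10\right)\right) = - 11 \left(-10 + \left(3 + 10\right)\right) = - 11 \left(-10 + 13\right) = \left(-11\right) 3 = -33$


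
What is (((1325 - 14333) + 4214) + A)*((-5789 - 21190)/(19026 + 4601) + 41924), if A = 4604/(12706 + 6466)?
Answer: -41748559521694179/113244211 ≈ -3.6866e+8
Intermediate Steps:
A = 1151/4793 (A = 4604/19172 = 4604*(1/19172) = 1151/4793 ≈ 0.24014)
(((1325 - 14333) + 4214) + A)*((-5789 - 21190)/(19026 + 4601) + 41924) = (((1325 - 14333) + 4214) + 1151/4793)*((-5789 - 21190)/(19026 + 4601) + 41924) = ((-13008 + 4214) + 1151/4793)*(-26979/23627 + 41924) = (-8794 + 1151/4793)*(-26979*1/23627 + 41924) = -42148491*(-26979/23627 + 41924)/4793 = -42148491/4793*990511369/23627 = -41748559521694179/113244211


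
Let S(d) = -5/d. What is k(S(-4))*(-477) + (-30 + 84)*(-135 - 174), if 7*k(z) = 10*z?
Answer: -245529/14 ≈ -17538.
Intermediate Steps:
k(z) = 10*z/7 (k(z) = (10*z)/7 = 10*z/7)
k(S(-4))*(-477) + (-30 + 84)*(-135 - 174) = (10*(-5/(-4))/7)*(-477) + (-30 + 84)*(-135 - 174) = (10*(-5*(-¼))/7)*(-477) + 54*(-309) = ((10/7)*(5/4))*(-477) - 16686 = (25/14)*(-477) - 16686 = -11925/14 - 16686 = -245529/14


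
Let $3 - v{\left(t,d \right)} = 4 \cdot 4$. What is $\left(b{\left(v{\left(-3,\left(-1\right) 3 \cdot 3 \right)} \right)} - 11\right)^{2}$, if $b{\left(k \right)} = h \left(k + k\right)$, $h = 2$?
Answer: $3969$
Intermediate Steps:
$v{\left(t,d \right)} = -13$ ($v{\left(t,d \right)} = 3 - 4 \cdot 4 = 3 - 16 = -13$)
$b{\left(k \right)} = 4 k$ ($b{\left(k \right)} = 2 \left(k + k\right) = 2 \cdot 2 k = 4 k$)
$\left(b{\left(v{\left(-3,\left(-1\right) 3 \cdot 3 \right)} \right)} - 11\right)^{2} = \left(4 \left(-13\right) - 11\right)^{2} = \left(-52 - 11\right)^{2} = \left(-63\right)^{2} = 3969$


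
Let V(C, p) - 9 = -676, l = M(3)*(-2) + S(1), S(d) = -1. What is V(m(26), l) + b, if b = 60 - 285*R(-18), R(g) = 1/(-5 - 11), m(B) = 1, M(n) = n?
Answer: -9427/16 ≈ -589.19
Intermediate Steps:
R(g) = -1/16 (R(g) = 1/(-16) = -1/16)
l = -7 (l = 3*(-2) - 1 = -6 - 1 = -7)
V(C, p) = -667 (V(C, p) = 9 - 676 = -667)
b = 1245/16 (b = 60 - 285*(-1/16) = 60 + 285/16 = 1245/16 ≈ 77.813)
V(m(26), l) + b = -667 + 1245/16 = -9427/16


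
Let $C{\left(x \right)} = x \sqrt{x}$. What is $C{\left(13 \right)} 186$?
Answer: $2418 \sqrt{13} \approx 8718.2$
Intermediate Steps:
$C{\left(x \right)} = x^{\frac{3}{2}}$
$C{\left(13 \right)} 186 = 13^{\frac{3}{2}} \cdot 186 = 13 \sqrt{13} \cdot 186 = 2418 \sqrt{13}$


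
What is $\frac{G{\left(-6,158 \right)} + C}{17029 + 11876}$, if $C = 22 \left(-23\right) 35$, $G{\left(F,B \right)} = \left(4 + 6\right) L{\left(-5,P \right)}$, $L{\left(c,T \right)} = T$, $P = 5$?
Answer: $- \frac{3532}{5781} \approx -0.61097$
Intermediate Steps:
$G{\left(F,B \right)} = 50$ ($G{\left(F,B \right)} = \left(4 + 6\right) 5 = 10 \cdot 5 = 50$)
$C = -17710$ ($C = \left(-506\right) 35 = -17710$)
$\frac{G{\left(-6,158 \right)} + C}{17029 + 11876} = \frac{50 - 17710}{17029 + 11876} = - \frac{17660}{28905} = \left(-17660\right) \frac{1}{28905} = - \frac{3532}{5781}$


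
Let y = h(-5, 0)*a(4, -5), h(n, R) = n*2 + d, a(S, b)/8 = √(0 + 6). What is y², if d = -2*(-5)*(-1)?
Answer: 153600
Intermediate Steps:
a(S, b) = 8*√6 (a(S, b) = 8*√(0 + 6) = 8*√6)
d = -10 (d = 10*(-1) = -10)
h(n, R) = -10 + 2*n (h(n, R) = n*2 - 10 = 2*n - 10 = -10 + 2*n)
y = -160*√6 (y = (-10 + 2*(-5))*(8*√6) = (-10 - 10)*(8*√6) = -160*√6 ≈ -391.92)
y² = (-160*√6)² = 153600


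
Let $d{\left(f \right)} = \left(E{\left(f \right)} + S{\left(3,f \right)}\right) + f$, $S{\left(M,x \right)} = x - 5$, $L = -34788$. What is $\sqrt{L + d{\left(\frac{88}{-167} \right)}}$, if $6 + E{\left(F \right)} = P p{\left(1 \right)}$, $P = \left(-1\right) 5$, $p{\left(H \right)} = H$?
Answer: $\frac{2 i \sqrt{242669537}}{167} \approx 186.56 i$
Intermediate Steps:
$P = -5$
$S{\left(M,x \right)} = -5 + x$
$E{\left(F \right)} = -11$ ($E{\left(F \right)} = -6 - 5 = -11$)
$d{\left(f \right)} = -16 + 2 f$ ($d{\left(f \right)} = \left(-11 + \left(-5 + f\right)\right) + f = \left(-16 + f\right) + f = -16 + 2 f$)
$\sqrt{L + d{\left(\frac{88}{-167} \right)}} = \sqrt{-34788 - \left(16 - 2 \frac{88}{-167}\right)} = \sqrt{-34788 - \left(16 - 2 \cdot 88 \left(- \frac{1}{167}\right)\right)} = \sqrt{-34788 + \left(-16 + 2 \left(- \frac{88}{167}\right)\right)} = \sqrt{-34788 - \frac{2848}{167}} = \sqrt{- \frac{5812444}{167}} = \frac{2 i \sqrt{242669537}}{167}$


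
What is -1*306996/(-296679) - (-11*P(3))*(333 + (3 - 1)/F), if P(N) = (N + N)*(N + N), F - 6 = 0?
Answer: 13053978332/98893 ≈ 1.3200e+5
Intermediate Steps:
F = 6 (F = 6 + 0 = 6)
P(N) = 4*N**2 (P(N) = (2*N)*(2*N) = 4*N**2)
-1*306996/(-296679) - (-11*P(3))*(333 + (3 - 1)/F) = -1*306996/(-296679) - (-44*3**2)*(333 + (3 - 1)/6) = -306996*(-1/296679) - (-44*9)*(333 + 2*(1/6)) = 102332/98893 - (-11*36)*(333 + 1/3) = 102332/98893 - (-396)*1000/3 = 102332/98893 - 1*(-132000) = 102332/98893 + 132000 = 13053978332/98893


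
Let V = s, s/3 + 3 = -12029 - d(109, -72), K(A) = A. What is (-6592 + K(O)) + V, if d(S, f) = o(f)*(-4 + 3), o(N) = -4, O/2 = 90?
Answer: -42520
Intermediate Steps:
O = 180 (O = 2*90 = 180)
d(S, f) = 4 (d(S, f) = -4*(-4 + 3) = -4*(-1) = 4)
s = -36108 (s = -9 + 3*(-12029 - 1*4) = -9 + 3*(-12029 - 4) = -9 + 3*(-12033) = -9 - 36099 = -36108)
V = -36108
(-6592 + K(O)) + V = (-6592 + 180) - 36108 = -6412 - 36108 = -42520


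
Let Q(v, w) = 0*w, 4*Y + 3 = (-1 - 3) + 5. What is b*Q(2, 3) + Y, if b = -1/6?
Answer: -½ ≈ -0.50000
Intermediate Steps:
Y = -½ (Y = -¾ + ((-1 - 3) + 5)/4 = -¾ + (-4 + 5)/4 = -¾ + (¼)*1 = -¾ + ¼ = -½ ≈ -0.50000)
Q(v, w) = 0
b = -⅙ (b = -1*⅙ = -⅙ ≈ -0.16667)
b*Q(2, 3) + Y = -⅙*0 - ½ = 0 - ½ = -½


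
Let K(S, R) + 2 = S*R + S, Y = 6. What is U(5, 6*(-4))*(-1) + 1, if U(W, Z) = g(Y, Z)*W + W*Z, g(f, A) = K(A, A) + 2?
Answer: -2639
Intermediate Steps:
K(S, R) = -2 + S + R*S (K(S, R) = -2 + (S*R + S) = -2 + (R*S + S) = -2 + (S + R*S) = -2 + S + R*S)
g(f, A) = A + A**2 (g(f, A) = (-2 + A + A*A) + 2 = (-2 + A + A**2) + 2 = A + A**2)
U(W, Z) = W*Z + W*Z*(1 + Z) (U(W, Z) = (Z*(1 + Z))*W + W*Z = W*Z*(1 + Z) + W*Z = W*Z + W*Z*(1 + Z))
U(5, 6*(-4))*(-1) + 1 = (5*(6*(-4))*(2 + 6*(-4)))*(-1) + 1 = (5*(-24)*(2 - 24))*(-1) + 1 = (5*(-24)*(-22))*(-1) + 1 = 2640*(-1) + 1 = -2640 + 1 = -2639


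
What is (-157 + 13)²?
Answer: 20736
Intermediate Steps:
(-157 + 13)² = (-144)² = 20736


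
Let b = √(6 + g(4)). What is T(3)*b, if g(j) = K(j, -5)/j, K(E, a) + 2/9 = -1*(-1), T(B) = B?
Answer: √223/2 ≈ 7.4666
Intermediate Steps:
K(E, a) = 7/9 (K(E, a) = -2/9 - 1*(-1) = -2/9 + 1 = 7/9)
g(j) = 7/(9*j)
b = √223/6 (b = √(6 + (7/9)/4) = √(6 + (7/9)*(¼)) = √(6 + 7/36) = √(223/36) = √223/6 ≈ 2.4889)
T(3)*b = 3*(√223/6) = √223/2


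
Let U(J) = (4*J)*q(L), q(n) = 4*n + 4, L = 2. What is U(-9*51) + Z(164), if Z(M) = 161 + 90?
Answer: -21781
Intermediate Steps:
Z(M) = 251
q(n) = 4 + 4*n
U(J) = 48*J (U(J) = (4*J)*(4 + 4*2) = (4*J)*(4 + 8) = (4*J)*12 = 48*J)
U(-9*51) + Z(164) = 48*(-9*51) + 251 = 48*(-459) + 251 = -22032 + 251 = -21781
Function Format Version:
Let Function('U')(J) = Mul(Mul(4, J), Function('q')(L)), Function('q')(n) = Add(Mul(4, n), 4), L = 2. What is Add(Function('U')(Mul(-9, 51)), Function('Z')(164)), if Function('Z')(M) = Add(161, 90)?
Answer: -21781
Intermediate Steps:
Function('Z')(M) = 251
Function('q')(n) = Add(4, Mul(4, n))
Function('U')(J) = Mul(48, J) (Function('U')(J) = Mul(Mul(4, J), Add(4, Mul(4, 2))) = Mul(Mul(4, J), Add(4, 8)) = Mul(Mul(4, J), 12) = Mul(48, J))
Add(Function('U')(Mul(-9, 51)), Function('Z')(164)) = Add(Mul(48, Mul(-9, 51)), 251) = Add(Mul(48, -459), 251) = Add(-22032, 251) = -21781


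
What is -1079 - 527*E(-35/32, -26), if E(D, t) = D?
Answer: -16083/32 ≈ -502.59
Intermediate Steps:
-1079 - 527*E(-35/32, -26) = -1079 - (-18445)/32 = -1079 - 527*(-35/32) = -1079 + 18445/32 = -16083/32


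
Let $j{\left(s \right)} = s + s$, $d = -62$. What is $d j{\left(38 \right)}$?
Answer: $-4712$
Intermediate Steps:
$j{\left(s \right)} = 2 s$
$d j{\left(38 \right)} = - 62 \cdot 2 \cdot 38 = \left(-62\right) 76 = -4712$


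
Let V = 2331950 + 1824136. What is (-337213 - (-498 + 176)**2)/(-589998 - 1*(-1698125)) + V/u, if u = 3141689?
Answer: 3220309855889/3481390406503 ≈ 0.92501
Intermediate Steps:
V = 4156086
(-337213 - (-498 + 176)**2)/(-589998 - 1*(-1698125)) + V/u = (-337213 - (-498 + 176)**2)/(-589998 - 1*(-1698125)) + 4156086/3141689 = (-337213 - 1*(-322)**2)/(-589998 + 1698125) + 4156086*(1/3141689) = (-337213 - 1*103684)/1108127 + 4156086/3141689 = (-337213 - 103684)*(1/1108127) + 4156086/3141689 = -440897*1/1108127 + 4156086/3141689 = -440897/1108127 + 4156086/3141689 = 3220309855889/3481390406503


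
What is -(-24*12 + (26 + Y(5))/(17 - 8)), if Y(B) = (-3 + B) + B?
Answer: 853/3 ≈ 284.33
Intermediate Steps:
Y(B) = -3 + 2*B
-(-24*12 + (26 + Y(5))/(17 - 8)) = -(-24*12 + (26 + (-3 + 2*5))/(17 - 8)) = -(-288 + (26 + (-3 + 10))/9) = -(-288 + (26 + 7)*(⅑)) = -(-288 + 33*(⅑)) = -(-288 + 11/3) = -1*(-853/3) = 853/3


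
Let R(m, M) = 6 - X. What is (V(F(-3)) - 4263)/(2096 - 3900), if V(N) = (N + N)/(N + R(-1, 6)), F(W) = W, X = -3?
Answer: 26/11 ≈ 2.3636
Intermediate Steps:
R(m, M) = 9 (R(m, M) = 6 - 1*(-3) = 6 + 3 = 9)
V(N) = 2*N/(9 + N) (V(N) = (N + N)/(N + 9) = (2*N)/(9 + N) = 2*N/(9 + N))
(V(F(-3)) - 4263)/(2096 - 3900) = (2*(-3)/(9 - 3) - 4263)/(2096 - 3900) = (2*(-3)/6 - 4263)/(-1804) = (2*(-3)*(⅙) - 4263)*(-1/1804) = (-1 - 4263)*(-1/1804) = -4264*(-1/1804) = 26/11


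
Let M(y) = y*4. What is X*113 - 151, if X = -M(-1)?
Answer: 301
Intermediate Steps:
M(y) = 4*y
X = 4 (X = -4*(-1) = -1*(-4) = 4)
X*113 - 151 = 4*113 - 151 = 452 - 151 = 301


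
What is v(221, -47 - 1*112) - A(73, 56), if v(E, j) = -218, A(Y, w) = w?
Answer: -274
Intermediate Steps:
v(221, -47 - 1*112) - A(73, 56) = -218 - 1*56 = -218 - 56 = -274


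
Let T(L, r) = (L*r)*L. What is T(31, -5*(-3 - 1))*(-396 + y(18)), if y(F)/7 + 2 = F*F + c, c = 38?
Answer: 40823280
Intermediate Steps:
T(L, r) = r*L²
y(F) = 252 + 7*F² (y(F) = -14 + 7*(F*F + 38) = -14 + 7*(F² + 38) = -14 + 7*(38 + F²) = -14 + (266 + 7*F²) = 252 + 7*F²)
T(31, -5*(-3 - 1))*(-396 + y(18)) = (-5*(-3 - 1)*31²)*(-396 + (252 + 7*18²)) = (-5*(-4)*961)*(-396 + (252 + 7*324)) = (20*961)*(-396 + (252 + 2268)) = 19220*(-396 + 2520) = 19220*2124 = 40823280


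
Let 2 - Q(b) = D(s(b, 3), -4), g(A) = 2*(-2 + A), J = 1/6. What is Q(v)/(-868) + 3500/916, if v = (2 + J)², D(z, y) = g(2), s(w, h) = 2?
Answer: 379521/99386 ≈ 3.8187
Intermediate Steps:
J = ⅙ ≈ 0.16667
g(A) = -4 + 2*A
D(z, y) = 0 (D(z, y) = -4 + 2*2 = -4 + 4 = 0)
v = 169/36 (v = (2 + ⅙)² = (13/6)² = 169/36 ≈ 4.6944)
Q(b) = 2 (Q(b) = 2 - 1*0 = 2 + 0 = 2)
Q(v)/(-868) + 3500/916 = 2/(-868) + 3500/916 = 2*(-1/868) + 3500*(1/916) = -1/434 + 875/229 = 379521/99386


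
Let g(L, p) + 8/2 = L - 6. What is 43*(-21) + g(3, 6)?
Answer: -910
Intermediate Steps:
g(L, p) = -10 + L (g(L, p) = -4 + (L - 6) = -4 + (-6 + L) = -10 + L)
43*(-21) + g(3, 6) = 43*(-21) + (-10 + 3) = -903 - 7 = -910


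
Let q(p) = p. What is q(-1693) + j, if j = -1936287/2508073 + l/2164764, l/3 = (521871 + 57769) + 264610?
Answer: -1531631669522419/904897689962 ≈ -1692.6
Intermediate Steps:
l = 2532750 (l = 3*((521871 + 57769) + 264610) = 3*(579640 + 264610) = 3*844250 = 2532750)
j = 360119583247/904897689962 (j = -1936287/2508073 + 2532750/2164764 = -1936287*1/2508073 + 2532750*(1/2164764) = -1936287/2508073 + 422125/360794 = 360119583247/904897689962 ≈ 0.39797)
q(-1693) + j = -1693 + 360119583247/904897689962 = -1531631669522419/904897689962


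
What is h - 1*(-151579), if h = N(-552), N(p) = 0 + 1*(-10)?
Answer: 151569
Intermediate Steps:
N(p) = -10 (N(p) = 0 - 10 = -10)
h = -10
h - 1*(-151579) = -10 - 1*(-151579) = -10 + 151579 = 151569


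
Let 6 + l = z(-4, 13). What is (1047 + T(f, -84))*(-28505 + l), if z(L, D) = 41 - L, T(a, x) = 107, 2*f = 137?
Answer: -32849764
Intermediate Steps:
f = 137/2 (f = (½)*137 = 137/2 ≈ 68.500)
l = 39 (l = -6 + (41 - 1*(-4)) = -6 + (41 + 4) = -6 + 45 = 39)
(1047 + T(f, -84))*(-28505 + l) = (1047 + 107)*(-28505 + 39) = 1154*(-28466) = -32849764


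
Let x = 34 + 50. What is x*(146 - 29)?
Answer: 9828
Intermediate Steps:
x = 84
x*(146 - 29) = 84*(146 - 29) = 84*117 = 9828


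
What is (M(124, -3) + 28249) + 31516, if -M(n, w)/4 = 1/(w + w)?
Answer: 179297/3 ≈ 59766.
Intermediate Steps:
M(n, w) = -2/w (M(n, w) = -4/(w + w) = -4*1/(2*w) = -2/w)
(M(124, -3) + 28249) + 31516 = (-2/(-3) + 28249) + 31516 = (-2*(-⅓) + 28249) + 31516 = (⅔ + 28249) + 31516 = 84749/3 + 31516 = 179297/3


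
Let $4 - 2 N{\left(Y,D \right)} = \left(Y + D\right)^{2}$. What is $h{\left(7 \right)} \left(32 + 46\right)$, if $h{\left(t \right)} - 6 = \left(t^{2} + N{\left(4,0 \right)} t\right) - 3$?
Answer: $780$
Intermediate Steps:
$N{\left(Y,D \right)} = 2 - \frac{\left(D + Y\right)^{2}}{2}$ ($N{\left(Y,D \right)} = 2 - \frac{\left(Y + D\right)^{2}}{2} = 2 - \frac{\left(D + Y\right)^{2}}{2}$)
$h{\left(t \right)} = 3 + t^{2} - 6 t$ ($h{\left(t \right)} = 6 - \left(3 - t^{2} - \left(2 - \frac{\left(0 + 4\right)^{2}}{2}\right) t\right) = 6 - \left(3 - t^{2} - \left(2 - \frac{4^{2}}{2}\right) t\right) = 6 - \left(3 - t^{2} - \left(2 - 8\right) t\right) = 6 - \left(3 - t^{2} + 6 t\right) = 3 + t^{2} - 6 t$)
$h{\left(7 \right)} \left(32 + 46\right) = \left(3 + 7^{2} - 42\right) \left(32 + 46\right) = \left(3 + 49 - 42\right) 78 = 10 \cdot 78 = 780$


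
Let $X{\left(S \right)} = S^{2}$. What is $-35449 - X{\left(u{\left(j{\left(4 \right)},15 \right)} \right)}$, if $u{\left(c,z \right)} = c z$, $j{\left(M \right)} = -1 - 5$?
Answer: $-43549$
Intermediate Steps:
$j{\left(M \right)} = -6$ ($j{\left(M \right)} = -1 - 5 = -6$)
$-35449 - X{\left(u{\left(j{\left(4 \right)},15 \right)} \right)} = -35449 - \left(\left(-6\right) 15\right)^{2} = -35449 - \left(-90\right)^{2} = -35449 - 8100 = -43549$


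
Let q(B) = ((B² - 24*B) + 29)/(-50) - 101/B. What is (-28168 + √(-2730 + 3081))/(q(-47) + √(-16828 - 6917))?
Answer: (28168 - 3*√39)/(76576/1175 - I*√23745) ≈ 65.537 + 154.96*I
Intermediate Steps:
q(B) = -29/50 - 101/B - B²/50 + 12*B/25 (q(B) = (29 + B² - 24*B)*(-1/50) - 101/B = (-29/50 - B²/50 + 12*B/25) - 101/B = -29/50 - 101/B - B²/50 + 12*B/25)
(-28168 + √(-2730 + 3081))/(q(-47) + √(-16828 - 6917)) = (-28168 + √(-2730 + 3081))/((1/50)*(-5050 - 1*(-47)*(29 + (-47)² - 24*(-47)))/(-47) + √(-16828 - 6917)) = (-28168 + √351)/((1/50)*(-1/47)*(-5050 - 1*(-47)*(29 + 2209 + 1128)) + √(-23745)) = (-28168 + 3*√39)/((1/50)*(-1/47)*(-5050 - 1*(-47)*3366) + I*√23745) = (-28168 + 3*√39)/((1/50)*(-1/47)*(-5050 + 158202) + I*√23745) = (-28168 + 3*√39)/((1/50)*(-1/47)*153152 + I*√23745) = (-28168 + 3*√39)/(-76576/1175 + I*√23745)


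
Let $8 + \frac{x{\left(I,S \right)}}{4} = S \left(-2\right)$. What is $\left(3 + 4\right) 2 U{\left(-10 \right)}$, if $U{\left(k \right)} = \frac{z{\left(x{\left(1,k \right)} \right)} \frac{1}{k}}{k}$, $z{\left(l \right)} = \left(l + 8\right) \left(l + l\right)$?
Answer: $\frac{18816}{25} \approx 752.64$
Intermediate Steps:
$x{\left(I,S \right)} = -32 - 8 S$ ($x{\left(I,S \right)} = -32 + 4 S \left(-2\right) = -32 + 4 \left(- 2 S\right) = -32 - 8 S$)
$z{\left(l \right)} = 2 l \left(8 + l\right)$ ($z{\left(l \right)} = \left(8 + l\right) 2 l = 2 l \left(8 + l\right)$)
$U{\left(k \right)} = \frac{2 \left(-32 - 8 k\right) \left(-24 - 8 k\right)}{k^{2}}$ ($U{\left(k \right)} = \frac{2 \left(-32 - 8 k\right) \left(8 - \left(32 + 8 k\right)\right) \frac{1}{k}}{k} = \frac{2 \left(-32 - 8 k\right) \left(-24 - 8 k\right) \frac{1}{k}}{k} = \frac{2 \frac{1}{k} \left(-32 - 8 k\right) \left(-24 - 8 k\right)}{k} = \frac{2 \left(-32 - 8 k\right) \left(-24 - 8 k\right)}{k^{2}}$)
$\left(3 + 4\right) 2 U{\left(-10 \right)} = \left(3 + 4\right) 2 \left(128 + \frac{896}{-10} + \frac{1536}{100}\right) = 7 \cdot 2 \left(128 + 896 \left(- \frac{1}{10}\right) + 1536 \cdot \frac{1}{100}\right) = 14 \left(128 - \frac{448}{5} + \frac{384}{25}\right) = 14 \cdot \frac{1344}{25} = \frac{18816}{25}$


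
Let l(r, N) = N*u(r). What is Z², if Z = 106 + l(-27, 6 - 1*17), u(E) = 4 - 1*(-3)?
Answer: 841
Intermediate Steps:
u(E) = 7 (u(E) = 4 + 3 = 7)
l(r, N) = 7*N (l(r, N) = N*7 = 7*N)
Z = 29 (Z = 106 + 7*(6 - 1*17) = 106 + 7*(6 - 17) = 106 + 7*(-11) = 106 - 77 = 29)
Z² = 29² = 841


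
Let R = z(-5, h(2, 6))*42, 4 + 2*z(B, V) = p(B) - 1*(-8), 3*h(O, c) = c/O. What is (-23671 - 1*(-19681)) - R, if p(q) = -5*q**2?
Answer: -1449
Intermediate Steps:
h(O, c) = c/(3*O) (h(O, c) = (c/O)/3 = c/(3*O))
z(B, V) = 2 - 5*B**2/2 (z(B, V) = -2 + (-5*B**2 - 1*(-8))/2 = -2 + (-5*B**2 + 8)/2 = -2 + (8 - 5*B**2)/2 = -2 + (4 - 5*B**2/2) = 2 - 5*B**2/2)
R = -2541 (R = (2 - 5/2*(-5)**2)*42 = (2 - 5/2*25)*42 = (2 - 125/2)*42 = -121/2*42 = -2541)
(-23671 - 1*(-19681)) - R = (-23671 - 1*(-19681)) - 1*(-2541) = (-23671 + 19681) + 2541 = -3990 + 2541 = -1449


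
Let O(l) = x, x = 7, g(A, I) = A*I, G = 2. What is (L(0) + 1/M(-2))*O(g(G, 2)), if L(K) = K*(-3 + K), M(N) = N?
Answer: -7/2 ≈ -3.5000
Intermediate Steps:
O(l) = 7
(L(0) + 1/M(-2))*O(g(G, 2)) = (0*(-3 + 0) + 1/(-2))*7 = (0*(-3) - ½)*7 = (0 - ½)*7 = -½*7 = -7/2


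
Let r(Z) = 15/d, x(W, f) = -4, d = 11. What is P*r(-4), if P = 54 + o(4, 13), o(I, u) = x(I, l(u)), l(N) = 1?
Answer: 750/11 ≈ 68.182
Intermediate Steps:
o(I, u) = -4
r(Z) = 15/11
P = 50 (P = 54 - 4 = 50)
P*r(-4) = 50*(15/11) = 750/11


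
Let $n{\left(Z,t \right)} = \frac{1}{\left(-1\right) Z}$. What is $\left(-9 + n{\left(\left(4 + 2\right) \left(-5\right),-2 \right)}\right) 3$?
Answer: $- \frac{269}{10} \approx -26.9$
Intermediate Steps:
$n{\left(Z,t \right)} = - \frac{1}{Z}$
$\left(-9 + n{\left(\left(4 + 2\right) \left(-5\right),-2 \right)}\right) 3 = \left(-9 - \frac{1}{\left(4 + 2\right) \left(-5\right)}\right) 3 = \left(-9 - \frac{1}{6 \left(-5\right)}\right) 3 = \left(-9 - \frac{1}{-30}\right) 3 = \left(-9 - - \frac{1}{30}\right) 3 = \left(-9 + \frac{1}{30}\right) 3 = \left(- \frac{269}{30}\right) 3 = - \frac{269}{10}$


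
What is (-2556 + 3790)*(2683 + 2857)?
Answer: 6836360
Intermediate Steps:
(-2556 + 3790)*(2683 + 2857) = 1234*5540 = 6836360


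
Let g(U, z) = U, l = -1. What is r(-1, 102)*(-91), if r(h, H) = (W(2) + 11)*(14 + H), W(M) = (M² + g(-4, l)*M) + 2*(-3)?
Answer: -10556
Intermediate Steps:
W(M) = -6 + M² - 4*M (W(M) = (M² - 4*M) + 2*(-3) = (M² - 4*M) - 6 = -6 + M² - 4*M)
r(h, H) = 14 + H (r(h, H) = ((-6 + 2² - 4*2) + 11)*(14 + H) = ((-6 + 4 - 8) + 11)*(14 + H) = (-10 + 11)*(14 + H) = 1*(14 + H) = 14 + H)
r(-1, 102)*(-91) = (14 + 102)*(-91) = 116*(-91) = -10556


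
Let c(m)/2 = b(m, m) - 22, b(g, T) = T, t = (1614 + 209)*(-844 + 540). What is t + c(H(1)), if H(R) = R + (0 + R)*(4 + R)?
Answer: -554224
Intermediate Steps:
t = -554192 (t = 1823*(-304) = -554192)
H(R) = R + R*(4 + R)
c(m) = -44 + 2*m (c(m) = 2*(m - 22) = 2*(-22 + m) = -44 + 2*m)
t + c(H(1)) = -554192 + (-44 + 2*(1*(5 + 1))) = -554192 + (-44 + 2*(1*6)) = -554192 + (-44 + 2*6) = -554192 + (-44 + 12) = -554192 - 32 = -554224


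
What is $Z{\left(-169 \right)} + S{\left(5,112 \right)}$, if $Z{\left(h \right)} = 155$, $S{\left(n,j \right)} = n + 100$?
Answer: $260$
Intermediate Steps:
$S{\left(n,j \right)} = 100 + n$
$Z{\left(-169 \right)} + S{\left(5,112 \right)} = 155 + \left(100 + 5\right) = 155 + 105 = 260$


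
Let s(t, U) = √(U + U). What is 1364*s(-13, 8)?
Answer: 5456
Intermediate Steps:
s(t, U) = √2*√U (s(t, U) = √(2*U) = √2*√U)
1364*s(-13, 8) = 1364*(√2*√8) = 1364*(√2*(2*√2)) = 1364*4 = 5456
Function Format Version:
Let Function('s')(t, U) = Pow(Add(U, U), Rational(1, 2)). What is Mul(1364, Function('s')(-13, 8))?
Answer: 5456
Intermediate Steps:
Function('s')(t, U) = Mul(Pow(2, Rational(1, 2)), Pow(U, Rational(1, 2))) (Function('s')(t, U) = Pow(Mul(2, U), Rational(1, 2)) = Mul(Pow(2, Rational(1, 2)), Pow(U, Rational(1, 2))))
Mul(1364, Function('s')(-13, 8)) = Mul(1364, Mul(Pow(2, Rational(1, 2)), Pow(8, Rational(1, 2)))) = Mul(1364, Mul(Pow(2, Rational(1, 2)), Mul(2, Pow(2, Rational(1, 2))))) = Mul(1364, 4) = 5456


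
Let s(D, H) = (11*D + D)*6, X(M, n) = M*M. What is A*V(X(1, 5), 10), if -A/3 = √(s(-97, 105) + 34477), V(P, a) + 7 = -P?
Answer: 24*√27493 ≈ 3979.4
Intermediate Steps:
X(M, n) = M²
V(P, a) = -7 - P
s(D, H) = 72*D (s(D, H) = (12*D)*6 = 72*D)
A = -3*√27493 (A = -3*√(72*(-97) + 34477) = -3*√(-6984 + 34477) = -3*√27493 ≈ -497.43)
A*V(X(1, 5), 10) = (-3*√27493)*(-7 - 1*1²) = (-3*√27493)*(-7 - 1*1) = (-3*√27493)*(-7 - 1) = -3*√27493*(-8) = 24*√27493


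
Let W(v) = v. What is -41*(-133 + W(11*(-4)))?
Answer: 7257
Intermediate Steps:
-41*(-133 + W(11*(-4))) = -41*(-133 + 11*(-4)) = -41*(-133 - 44) = -41*(-177) = 7257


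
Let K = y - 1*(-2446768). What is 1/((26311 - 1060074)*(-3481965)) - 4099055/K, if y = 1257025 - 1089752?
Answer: -1639406382553858576/1045478896881898455 ≈ -1.5681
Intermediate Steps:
y = 167273
K = 2614041 (K = 167273 - 1*(-2446768) = 167273 + 2446768 = 2614041)
1/((26311 - 1060074)*(-3481965)) - 4099055/K = 1/((26311 - 1060074)*(-3481965)) - 4099055/2614041 = -1/3481965/(-1033763) - 4099055*1/2614041 = -1/1033763*(-1/3481965) - 4099055/2614041 = 1/3599526584295 - 4099055/2614041 = -1639406382553858576/1045478896881898455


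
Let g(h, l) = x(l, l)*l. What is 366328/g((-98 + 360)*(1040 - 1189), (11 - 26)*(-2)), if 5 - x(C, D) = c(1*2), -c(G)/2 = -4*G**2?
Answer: -183164/405 ≈ -452.26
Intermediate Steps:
c(G) = 8*G**2 (c(G) = -(-8)*G**2 = 8*G**2)
x(C, D) = -27 (x(C, D) = 5 - 8*(1*2)**2 = 5 - 8*2**2 = 5 - 8*4 = 5 - 1*32 = 5 - 32 = -27)
g(h, l) = -27*l
366328/g((-98 + 360)*(1040 - 1189), (11 - 26)*(-2)) = 366328/((-27*(11 - 26)*(-2))) = 366328/((-(-405)*(-2))) = 366328/((-27*30)) = 366328/(-810) = 366328*(-1/810) = -183164/405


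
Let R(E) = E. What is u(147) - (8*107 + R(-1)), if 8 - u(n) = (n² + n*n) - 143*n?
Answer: -23044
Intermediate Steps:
u(n) = 8 - 2*n² + 143*n (u(n) = 8 - ((n² + n*n) - 143*n) = 8 - ((n² + n²) - 143*n) = 8 - (2*n² - 143*n) = 8 - (-143*n + 2*n²) = 8 + (-2*n² + 143*n) = 8 - 2*n² + 143*n)
u(147) - (8*107 + R(-1)) = (8 - 2*147² + 143*147) - (8*107 - 1) = (8 - 2*21609 + 21021) - (856 - 1) = (8 - 43218 + 21021) - 1*855 = -22189 - 855 = -23044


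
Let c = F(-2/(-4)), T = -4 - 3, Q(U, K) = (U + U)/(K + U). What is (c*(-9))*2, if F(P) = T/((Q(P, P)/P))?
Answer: 63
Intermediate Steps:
Q(U, K) = 2*U/(K + U) (Q(U, K) = (2*U)/(K + U) = 2*U/(K + U))
T = -7
F(P) = -7*P
c = -7/2 (c = -(-14)/(-4) = -(-14)*(-1)/4 = -7*½ = -7/2 ≈ -3.5000)
(c*(-9))*2 = -7/2*(-9)*2 = (63/2)*2 = 63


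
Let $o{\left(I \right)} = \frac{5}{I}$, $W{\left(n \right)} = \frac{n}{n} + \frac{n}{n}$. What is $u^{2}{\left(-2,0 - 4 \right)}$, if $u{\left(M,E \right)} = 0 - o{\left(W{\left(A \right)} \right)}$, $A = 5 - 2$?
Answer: $\frac{25}{4} \approx 6.25$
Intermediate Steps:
$A = 3$ ($A = 5 - 2 = 3$)
$W{\left(n \right)} = 2$ ($W{\left(n \right)} = 1 + 1 = 2$)
$u{\left(M,E \right)} = - \frac{5}{2}$ ($u{\left(M,E \right)} = 0 - \frac{5}{2} = - \frac{5}{2}$)
$u^{2}{\left(-2,0 - 4 \right)} = \left(- \frac{5}{2}\right)^{2} = \frac{25}{4}$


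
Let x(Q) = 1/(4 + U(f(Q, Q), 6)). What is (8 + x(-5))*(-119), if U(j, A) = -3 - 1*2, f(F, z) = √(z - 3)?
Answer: -833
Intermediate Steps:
f(F, z) = √(-3 + z)
U(j, A) = -5 (U(j, A) = -3 - 2 = -5)
x(Q) = -1 (x(Q) = 1/(4 - 5) = 1/(-1) = -1)
(8 + x(-5))*(-119) = (8 - 1)*(-119) = 7*(-119) = -833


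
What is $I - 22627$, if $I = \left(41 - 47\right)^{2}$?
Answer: $-22591$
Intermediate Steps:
$I = 36$ ($I = \left(41 - 47\right)^{2} = \left(-6\right)^{2} = 36$)
$I - 22627 = 36 - 22627 = -22591$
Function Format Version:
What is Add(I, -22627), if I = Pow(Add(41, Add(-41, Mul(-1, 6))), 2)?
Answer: -22591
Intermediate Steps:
I = 36 (I = Pow(Add(41, Add(-41, -6)), 2) = Pow(Add(41, -47), 2) = Pow(-6, 2) = 36)
Add(I, -22627) = Add(36, -22627) = -22591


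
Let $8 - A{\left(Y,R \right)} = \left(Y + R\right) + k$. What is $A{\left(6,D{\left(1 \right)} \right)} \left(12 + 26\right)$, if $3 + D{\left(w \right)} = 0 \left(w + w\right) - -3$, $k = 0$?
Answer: $76$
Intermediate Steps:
$D{\left(w \right)} = 0$ ($D{\left(w \right)} = -3 + \left(0 \left(w + w\right) - -3\right) = -3 + \left(0 \cdot 2 w + 3\right) = -3 + \left(0 + 3\right) = -3 + 3 = 0$)
$A{\left(Y,R \right)} = 8 - R - Y$ ($A{\left(Y,R \right)} = 8 - \left(\left(Y + R\right) + 0\right) = 8 - \left(\left(R + Y\right) + 0\right) = 8 - \left(R + Y\right) = 8 - R - Y$)
$A{\left(6,D{\left(1 \right)} \right)} \left(12 + 26\right) = \left(8 - 0 - 6\right) \left(12 + 26\right) = \left(8 + 0 - 6\right) 38 = 2 \cdot 38 = 76$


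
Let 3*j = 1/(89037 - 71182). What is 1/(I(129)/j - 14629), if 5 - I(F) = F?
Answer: -1/6656689 ≈ -1.5022e-7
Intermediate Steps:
I(F) = 5 - F
j = 1/53565 (j = 1/(3*(89037 - 71182)) = (1/3)/17855 = (1/3)*(1/17855) = 1/53565 ≈ 1.8669e-5)
1/(I(129)/j - 14629) = 1/((5 - 1*129)/(1/53565) - 14629) = 1/((5 - 129)*53565 - 14629) = 1/(-124*53565 - 14629) = 1/(-6642060 - 14629) = 1/(-6656689) = -1/6656689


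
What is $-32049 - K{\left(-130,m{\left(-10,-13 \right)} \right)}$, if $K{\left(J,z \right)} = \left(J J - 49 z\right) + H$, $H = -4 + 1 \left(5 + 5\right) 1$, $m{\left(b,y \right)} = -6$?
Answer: $-49249$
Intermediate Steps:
$H = 6$ ($H = -4 + 1 \cdot 10 \cdot 1 = -4 + 1 \cdot 10 = -4 + 10 = 6$)
$K{\left(J,z \right)} = 6 + J^{2} - 49 z$ ($K{\left(J,z \right)} = \left(J J - 49 z\right) + 6 = \left(J^{2} - 49 z\right) + 6 = 6 + J^{2} - 49 z$)
$-32049 - K{\left(-130,m{\left(-10,-13 \right)} \right)} = -32049 - \left(6 + \left(-130\right)^{2} - -294\right) = -32049 - \left(6 + 16900 + 294\right) = -32049 - 17200 = -49249$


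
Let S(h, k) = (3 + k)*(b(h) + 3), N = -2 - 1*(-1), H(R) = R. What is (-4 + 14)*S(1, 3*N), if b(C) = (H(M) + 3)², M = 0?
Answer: 0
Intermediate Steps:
N = -1 (N = -2 + 1 = -1)
b(C) = 9 (b(C) = (0 + 3)² = 3² = 9)
S(h, k) = 36 + 12*k (S(h, k) = (3 + k)*(9 + 3) = (3 + k)*12 = 36 + 12*k)
(-4 + 14)*S(1, 3*N) = (-4 + 14)*(36 + 12*(3*(-1))) = 10*(36 + 12*(-3)) = 10*(36 - 36) = 10*0 = 0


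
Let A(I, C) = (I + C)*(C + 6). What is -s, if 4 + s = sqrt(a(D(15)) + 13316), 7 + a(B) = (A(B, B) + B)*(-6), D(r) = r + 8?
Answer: 4 - sqrt(5167) ≈ -67.882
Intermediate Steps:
A(I, C) = (6 + C)*(C + I) (A(I, C) = (C + I)*(6 + C) = (6 + C)*(C + I))
D(r) = 8 + r
a(B) = -7 - 78*B - 12*B**2 (a(B) = -7 + ((B**2 + 6*B + 6*B + B*B) + B)*(-6) = -7 + ((B**2 + 6*B + 6*B + B**2) + B)*(-6) = -7 + ((2*B**2 + 12*B) + B)*(-6) = -7 + (2*B**2 + 13*B)*(-6) = -7 + (-78*B - 12*B**2) = -7 - 78*B - 12*B**2)
s = -4 + sqrt(5167) (s = -4 + sqrt((-7 - 78*(8 + 15) - 12*(8 + 15)**2) + 13316) = -4 + sqrt((-7 - 78*23 - 12*23**2) + 13316) = -4 + sqrt((-7 - 1794 - 12*529) + 13316) = -4 + sqrt((-7 - 1794 - 6348) + 13316) = -4 + sqrt(-8149 + 13316) = -4 + sqrt(5167) ≈ 67.882)
-s = -(-4 + sqrt(5167)) = 4 - sqrt(5167)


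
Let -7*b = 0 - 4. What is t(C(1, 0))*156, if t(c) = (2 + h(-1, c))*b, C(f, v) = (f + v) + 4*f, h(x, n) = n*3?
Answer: 10608/7 ≈ 1515.4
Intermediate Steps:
h(x, n) = 3*n
C(f, v) = v + 5*f
b = 4/7 (b = -(0 - 4)/7 = -1/7*(-4) = 4/7 ≈ 0.57143)
t(c) = 8/7 + 12*c/7 (t(c) = (2 + 3*c)*(4/7) = 8/7 + 12*c/7)
t(C(1, 0))*156 = (8/7 + 12*(0 + 5*1)/7)*156 = (8/7 + 12*(0 + 5)/7)*156 = (8/7 + (12/7)*5)*156 = (8/7 + 60/7)*156 = (68/7)*156 = 10608/7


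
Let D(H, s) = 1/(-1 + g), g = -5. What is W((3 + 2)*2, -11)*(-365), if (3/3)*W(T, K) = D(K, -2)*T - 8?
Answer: 10585/3 ≈ 3528.3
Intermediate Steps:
D(H, s) = -⅙ (D(H, s) = 1/(-1 - 5) = 1/(-6) = -⅙)
W(T, K) = -8 - T/6 (W(T, K) = -T/6 - 8 = -8 - T/6)
W((3 + 2)*2, -11)*(-365) = (-8 - (3 + 2)*2/6)*(-365) = (-8 - 5*2/6)*(-365) = (-8 - ⅙*10)*(-365) = (-8 - 5/3)*(-365) = -29/3*(-365) = 10585/3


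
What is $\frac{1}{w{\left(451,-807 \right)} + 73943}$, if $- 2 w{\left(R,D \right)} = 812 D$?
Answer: $\frac{1}{401585} \approx 2.4901 \cdot 10^{-6}$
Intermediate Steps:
$w{\left(R,D \right)} = - 406 D$ ($w{\left(R,D \right)} = - \frac{812 D}{2} = - 406 D$)
$\frac{1}{w{\left(451,-807 \right)} + 73943} = \frac{1}{\left(-406\right) \left(-807\right) + 73943} = \frac{1}{327642 + 73943} = \frac{1}{401585}$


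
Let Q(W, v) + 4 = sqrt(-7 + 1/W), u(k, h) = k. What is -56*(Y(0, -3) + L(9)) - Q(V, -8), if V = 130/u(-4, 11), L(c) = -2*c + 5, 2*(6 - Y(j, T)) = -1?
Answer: 368 - I*sqrt(29705)/65 ≈ 368.0 - 2.6516*I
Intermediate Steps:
Y(j, T) = 13/2 (Y(j, T) = 6 - 1/2*(-1) = 6 + 1/2 = 13/2)
L(c) = 5 - 2*c
V = -65/2 (V = 130/(-4) = 130*(-1/4) = -65/2 ≈ -32.500)
Q(W, v) = -4 + sqrt(-7 + 1/W)
-56*(Y(0, -3) + L(9)) - Q(V, -8) = -56*(13/2 + (5 - 2*9)) - (-4 + sqrt(-7 + 1/(-65/2))) = -56*(13/2 + (5 - 18)) - (-4 + sqrt(-7 - 2/65)) = -56*(13/2 - 13) - (-4 + sqrt(-457/65)) = -56*(-13/2) - (-4 + I*sqrt(29705)/65) = 364 + (4 - I*sqrt(29705)/65) = 368 - I*sqrt(29705)/65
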